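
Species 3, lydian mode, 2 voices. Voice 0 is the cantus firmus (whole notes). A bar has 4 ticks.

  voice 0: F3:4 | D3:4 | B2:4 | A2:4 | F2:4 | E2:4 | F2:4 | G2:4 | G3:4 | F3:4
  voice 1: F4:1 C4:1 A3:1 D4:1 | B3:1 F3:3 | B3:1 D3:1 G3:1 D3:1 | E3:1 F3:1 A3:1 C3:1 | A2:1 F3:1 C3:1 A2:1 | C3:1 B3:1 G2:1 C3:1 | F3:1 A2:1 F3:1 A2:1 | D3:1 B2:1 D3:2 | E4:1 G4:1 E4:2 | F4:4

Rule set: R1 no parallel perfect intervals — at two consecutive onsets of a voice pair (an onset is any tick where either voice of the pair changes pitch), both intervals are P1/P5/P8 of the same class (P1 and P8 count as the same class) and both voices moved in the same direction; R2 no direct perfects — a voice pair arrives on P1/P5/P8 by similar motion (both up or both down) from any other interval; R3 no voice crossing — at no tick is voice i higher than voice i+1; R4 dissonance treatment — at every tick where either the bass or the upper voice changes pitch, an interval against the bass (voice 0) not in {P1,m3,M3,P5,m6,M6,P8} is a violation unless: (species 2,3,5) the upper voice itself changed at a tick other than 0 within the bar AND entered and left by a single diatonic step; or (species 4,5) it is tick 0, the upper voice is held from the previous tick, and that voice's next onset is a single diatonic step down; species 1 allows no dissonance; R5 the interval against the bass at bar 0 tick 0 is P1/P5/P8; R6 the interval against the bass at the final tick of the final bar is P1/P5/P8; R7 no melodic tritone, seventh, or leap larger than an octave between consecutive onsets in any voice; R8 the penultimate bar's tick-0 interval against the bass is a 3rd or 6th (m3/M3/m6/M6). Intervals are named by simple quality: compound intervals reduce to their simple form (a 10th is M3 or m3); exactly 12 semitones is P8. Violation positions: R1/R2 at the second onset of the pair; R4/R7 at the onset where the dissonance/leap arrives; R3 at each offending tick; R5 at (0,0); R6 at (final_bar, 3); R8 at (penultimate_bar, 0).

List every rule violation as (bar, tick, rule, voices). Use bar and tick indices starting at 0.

(1, 1, R7, (1,))
(2, 0, R7, (1,))
(5, 1, R7, (1,))
(5, 2, R7, (1,))
(6, 0, R2, (0, 1))
(7, 0, R2, (0, 1))
(8, 0, R7, (1,))

bar 0: v0=F3 v1=F4 downbeat P8
bar 1: v0=D3 v1=B3 downbeat M6
bar 2: v0=B2 v1=B3 downbeat P8
bar 3: v0=A2 v1=E3 downbeat P5
bar 4: v0=F2 v1=A2 downbeat M3
bar 5: v0=E2 v1=C3 downbeat m6
bar 6: v0=F2 v1=F3 downbeat P8
bar 7: v0=G2 v1=D3 downbeat P5
bar 8: v0=G3 v1=E4 downbeat M6
bar 9: v0=F3 v1=F4 downbeat P8
  -> R7 @ bar 1 tick 1 v(1,): B3->F3 leap 6st
  -> R7 @ bar 2 tick 0 v(1,): F3->B3 leap 6st
  -> R7 @ bar 5 tick 1 v(1,): C3->B3 leap 11st
  -> R7 @ bar 5 tick 2 v(1,): B3->G2 leap 16st
  -> R2 @ bar 6 tick 0 v(0, 1): E2/C3 m6 -> F2/F3 P8 similar
  -> R2 @ bar 7 tick 0 v(0, 1): F2/A2 M3 -> G2/D3 P5 similar
  -> R7 @ bar 8 tick 0 v(1,): D3->E4 leap 14st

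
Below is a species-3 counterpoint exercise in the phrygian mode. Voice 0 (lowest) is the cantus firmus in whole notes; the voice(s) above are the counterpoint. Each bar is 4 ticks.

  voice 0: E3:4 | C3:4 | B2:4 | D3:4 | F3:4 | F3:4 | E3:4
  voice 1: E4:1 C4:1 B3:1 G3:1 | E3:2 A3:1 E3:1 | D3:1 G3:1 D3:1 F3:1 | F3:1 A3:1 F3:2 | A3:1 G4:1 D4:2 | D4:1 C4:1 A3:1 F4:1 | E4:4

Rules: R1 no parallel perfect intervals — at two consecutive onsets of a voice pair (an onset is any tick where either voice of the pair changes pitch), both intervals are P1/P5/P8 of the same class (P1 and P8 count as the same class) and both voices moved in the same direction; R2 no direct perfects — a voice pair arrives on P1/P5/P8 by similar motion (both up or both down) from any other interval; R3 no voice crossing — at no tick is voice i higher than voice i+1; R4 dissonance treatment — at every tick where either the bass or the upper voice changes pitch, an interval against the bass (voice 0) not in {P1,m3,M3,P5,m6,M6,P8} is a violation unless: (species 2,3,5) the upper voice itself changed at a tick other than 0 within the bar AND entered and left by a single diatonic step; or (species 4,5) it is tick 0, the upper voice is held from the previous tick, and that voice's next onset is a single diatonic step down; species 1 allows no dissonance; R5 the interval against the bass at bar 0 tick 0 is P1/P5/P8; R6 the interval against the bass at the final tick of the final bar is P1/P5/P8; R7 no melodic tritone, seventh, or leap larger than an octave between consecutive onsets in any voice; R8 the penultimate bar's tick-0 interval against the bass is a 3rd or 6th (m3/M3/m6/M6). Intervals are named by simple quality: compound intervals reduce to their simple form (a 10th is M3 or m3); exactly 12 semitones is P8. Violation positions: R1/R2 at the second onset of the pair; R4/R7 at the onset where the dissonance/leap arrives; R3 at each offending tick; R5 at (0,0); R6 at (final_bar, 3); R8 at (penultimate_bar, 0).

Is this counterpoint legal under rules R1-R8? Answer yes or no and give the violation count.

bar 0: v0=E3 v1=E4 (P8)
bar 1: v0=C3 v1=E3 (M3)
bar 2: v0=B2 v1=D3 (m3)
bar 3: v0=D3 v1=F3 (m3)
bar 4: v0=F3 v1=A3 (M3)
bar 5: v0=F3 v1=D4 (M6)
bar 6: v0=E3 v1=E4 (P8)
  R4 @ bar2.3: B2/F3 TT untreated
  R4 @ bar4.1: F3/G4 M2 untreated
  R7 @ bar4.1: A3->G4 leap 10st
  R1 @ bar6.0: F3/F4 P8 -> E3/E4 P8 similar

No (4 violations)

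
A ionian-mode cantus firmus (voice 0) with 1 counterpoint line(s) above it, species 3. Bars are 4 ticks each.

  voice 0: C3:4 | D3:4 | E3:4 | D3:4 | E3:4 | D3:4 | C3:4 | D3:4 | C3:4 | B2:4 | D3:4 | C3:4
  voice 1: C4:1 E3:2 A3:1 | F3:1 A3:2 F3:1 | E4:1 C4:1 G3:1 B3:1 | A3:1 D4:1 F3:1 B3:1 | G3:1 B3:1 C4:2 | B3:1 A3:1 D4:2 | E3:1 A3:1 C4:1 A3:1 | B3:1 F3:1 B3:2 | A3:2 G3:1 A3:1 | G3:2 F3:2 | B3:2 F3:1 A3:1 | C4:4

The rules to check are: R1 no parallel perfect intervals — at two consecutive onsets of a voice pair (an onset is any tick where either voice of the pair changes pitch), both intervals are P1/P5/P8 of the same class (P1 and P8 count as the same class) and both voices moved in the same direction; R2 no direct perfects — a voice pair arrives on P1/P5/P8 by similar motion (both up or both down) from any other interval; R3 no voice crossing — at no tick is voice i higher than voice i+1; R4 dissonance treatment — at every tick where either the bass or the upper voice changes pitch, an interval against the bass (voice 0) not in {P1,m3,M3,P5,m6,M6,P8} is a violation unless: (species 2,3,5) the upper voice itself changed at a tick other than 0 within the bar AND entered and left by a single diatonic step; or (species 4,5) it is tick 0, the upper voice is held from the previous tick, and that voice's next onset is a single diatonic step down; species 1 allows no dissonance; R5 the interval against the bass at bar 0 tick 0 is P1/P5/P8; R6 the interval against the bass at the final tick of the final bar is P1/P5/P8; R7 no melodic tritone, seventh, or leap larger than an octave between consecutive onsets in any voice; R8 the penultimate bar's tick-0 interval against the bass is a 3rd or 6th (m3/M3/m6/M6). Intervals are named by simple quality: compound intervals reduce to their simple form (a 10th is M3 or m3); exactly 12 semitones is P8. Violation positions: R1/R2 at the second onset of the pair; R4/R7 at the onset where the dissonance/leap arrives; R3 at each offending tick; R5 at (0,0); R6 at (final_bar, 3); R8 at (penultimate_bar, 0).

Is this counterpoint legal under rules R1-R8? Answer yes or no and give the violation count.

No (10 violations)

bar 0: v0=C3 v1=C4 (P8)
bar 1: v0=D3 v1=F3 (m3)
bar 2: v0=E3 v1=E4 (P8)
bar 3: v0=D3 v1=A3 (P5)
bar 4: v0=E3 v1=G3 (m3)
bar 5: v0=D3 v1=B3 (M6)
bar 6: v0=C3 v1=E3 (M3)
bar 7: v0=D3 v1=B3 (M6)
bar 8: v0=C3 v1=A3 (M6)
bar 9: v0=B2 v1=G3 (m6)
bar 10: v0=D3 v1=B3 (M6)
bar 11: v0=C3 v1=C4 (P8)
  R2 @ bar2.0: D3/F3 m3 -> E3/E4 P8 similar
  R7 @ bar2.0: F3->E4 leap 11st
  R1 @ bar3.0: E3/B3 P5 -> D3/A3 P5 similar
  R7 @ bar3.3: F3->B3 leap 6st
  R7 @ bar6.0: D4->E3 leap 10st
  R7 @ bar7.1: B3->F3 leap 6st
  R7 @ bar7.2: F3->B3 leap 6st
  R4 @ bar9.2: B2/F3 TT untreated
  R7 @ bar10.0: F3->B3 leap 6st
  R7 @ bar10.2: B3->F3 leap 6st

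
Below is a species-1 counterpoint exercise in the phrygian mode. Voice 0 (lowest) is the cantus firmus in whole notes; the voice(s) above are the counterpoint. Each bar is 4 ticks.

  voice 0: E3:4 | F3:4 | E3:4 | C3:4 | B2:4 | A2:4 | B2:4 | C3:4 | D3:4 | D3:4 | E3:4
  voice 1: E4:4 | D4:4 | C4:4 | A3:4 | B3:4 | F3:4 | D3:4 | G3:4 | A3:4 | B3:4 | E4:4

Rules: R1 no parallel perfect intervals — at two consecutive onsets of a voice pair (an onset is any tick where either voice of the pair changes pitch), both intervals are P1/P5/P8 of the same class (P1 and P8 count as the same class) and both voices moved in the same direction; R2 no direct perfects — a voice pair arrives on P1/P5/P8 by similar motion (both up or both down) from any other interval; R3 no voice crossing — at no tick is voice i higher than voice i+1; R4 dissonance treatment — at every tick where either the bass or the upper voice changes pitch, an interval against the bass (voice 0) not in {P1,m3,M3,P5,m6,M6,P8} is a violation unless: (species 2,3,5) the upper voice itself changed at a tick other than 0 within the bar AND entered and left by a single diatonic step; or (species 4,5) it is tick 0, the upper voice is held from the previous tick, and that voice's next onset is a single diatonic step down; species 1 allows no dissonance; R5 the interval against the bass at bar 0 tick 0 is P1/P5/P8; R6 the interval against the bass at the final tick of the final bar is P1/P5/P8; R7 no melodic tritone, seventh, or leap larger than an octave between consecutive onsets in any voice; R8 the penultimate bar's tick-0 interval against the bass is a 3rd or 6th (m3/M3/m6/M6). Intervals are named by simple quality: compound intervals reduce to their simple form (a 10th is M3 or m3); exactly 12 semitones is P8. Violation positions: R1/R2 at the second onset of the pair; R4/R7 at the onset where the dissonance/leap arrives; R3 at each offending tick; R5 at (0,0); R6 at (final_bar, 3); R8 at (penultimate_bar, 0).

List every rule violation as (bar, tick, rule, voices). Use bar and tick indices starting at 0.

(5, 0, R7, (1,))
(7, 0, R2, (0, 1))
(8, 0, R1, (0, 1))
(10, 0, R2, (0, 1))

bar 0: v0=E3 v1=E4 downbeat P8
bar 1: v0=F3 v1=D4 downbeat M6
bar 2: v0=E3 v1=C4 downbeat m6
bar 3: v0=C3 v1=A3 downbeat M6
bar 4: v0=B2 v1=B3 downbeat P8
bar 5: v0=A2 v1=F3 downbeat m6
bar 6: v0=B2 v1=D3 downbeat m3
bar 7: v0=C3 v1=G3 downbeat P5
bar 8: v0=D3 v1=A3 downbeat P5
bar 9: v0=D3 v1=B3 downbeat M6
bar 10: v0=E3 v1=E4 downbeat P8
  -> R7 @ bar 5 tick 0 v(1,): B3->F3 leap 6st
  -> R2 @ bar 7 tick 0 v(0, 1): B2/D3 m3 -> C3/G3 P5 similar
  -> R1 @ bar 8 tick 0 v(0, 1): C3/G3 P5 -> D3/A3 P5 similar
  -> R2 @ bar 10 tick 0 v(0, 1): D3/B3 M6 -> E3/E4 P8 similar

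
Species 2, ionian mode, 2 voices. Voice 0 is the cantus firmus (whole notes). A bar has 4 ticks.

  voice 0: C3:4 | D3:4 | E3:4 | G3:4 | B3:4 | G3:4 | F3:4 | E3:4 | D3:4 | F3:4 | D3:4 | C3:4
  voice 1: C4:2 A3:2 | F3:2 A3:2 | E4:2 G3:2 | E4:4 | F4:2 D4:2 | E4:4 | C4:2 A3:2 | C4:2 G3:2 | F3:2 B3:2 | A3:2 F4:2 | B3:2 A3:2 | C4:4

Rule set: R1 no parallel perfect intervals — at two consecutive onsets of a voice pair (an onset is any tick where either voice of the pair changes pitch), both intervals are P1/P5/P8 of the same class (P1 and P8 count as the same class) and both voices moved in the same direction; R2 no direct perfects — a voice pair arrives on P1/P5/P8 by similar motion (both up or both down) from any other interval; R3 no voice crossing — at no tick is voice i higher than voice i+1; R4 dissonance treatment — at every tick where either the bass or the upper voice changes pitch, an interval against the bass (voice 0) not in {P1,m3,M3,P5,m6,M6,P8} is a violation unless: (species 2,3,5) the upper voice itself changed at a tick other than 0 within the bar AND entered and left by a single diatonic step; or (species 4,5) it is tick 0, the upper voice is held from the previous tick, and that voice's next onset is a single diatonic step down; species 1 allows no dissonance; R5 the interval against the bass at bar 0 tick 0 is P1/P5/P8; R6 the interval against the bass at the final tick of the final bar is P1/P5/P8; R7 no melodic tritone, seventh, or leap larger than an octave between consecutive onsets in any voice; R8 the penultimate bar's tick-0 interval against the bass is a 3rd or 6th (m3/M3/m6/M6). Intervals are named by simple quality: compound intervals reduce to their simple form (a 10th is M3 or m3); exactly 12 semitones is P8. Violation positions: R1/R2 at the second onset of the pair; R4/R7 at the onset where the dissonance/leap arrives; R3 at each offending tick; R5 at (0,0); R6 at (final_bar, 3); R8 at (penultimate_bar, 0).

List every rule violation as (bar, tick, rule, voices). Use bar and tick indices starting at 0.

(2, 0, R2, (0, 1))
(4, 0, R4, (0, 1))
(6, 0, R2, (0, 1))
(8, 2, R7, (1,))
(10, 0, R7, (1,))

bar 0: v0=C3 v1=C4 downbeat P8
bar 1: v0=D3 v1=F3 downbeat m3
bar 2: v0=E3 v1=E4 downbeat P8
bar 3: v0=G3 v1=E4 downbeat M6
bar 4: v0=B3 v1=F4 downbeat TT
bar 5: v0=G3 v1=E4 downbeat M6
bar 6: v0=F3 v1=C4 downbeat P5
bar 7: v0=E3 v1=C4 downbeat m6
bar 8: v0=D3 v1=F3 downbeat m3
bar 9: v0=F3 v1=A3 downbeat M3
bar 10: v0=D3 v1=B3 downbeat M6
bar 11: v0=C3 v1=C4 downbeat P8
  -> R2 @ bar 2 tick 0 v(0, 1): D3/A3 P5 -> E3/E4 P8 similar
  -> R4 @ bar 4 tick 0 v(0, 1): B3/F4 TT untreated
  -> R2 @ bar 6 tick 0 v(0, 1): G3/E4 M6 -> F3/C4 P5 similar
  -> R7 @ bar 8 tick 2 v(1,): F3->B3 leap 6st
  -> R7 @ bar 10 tick 0 v(1,): F4->B3 leap 6st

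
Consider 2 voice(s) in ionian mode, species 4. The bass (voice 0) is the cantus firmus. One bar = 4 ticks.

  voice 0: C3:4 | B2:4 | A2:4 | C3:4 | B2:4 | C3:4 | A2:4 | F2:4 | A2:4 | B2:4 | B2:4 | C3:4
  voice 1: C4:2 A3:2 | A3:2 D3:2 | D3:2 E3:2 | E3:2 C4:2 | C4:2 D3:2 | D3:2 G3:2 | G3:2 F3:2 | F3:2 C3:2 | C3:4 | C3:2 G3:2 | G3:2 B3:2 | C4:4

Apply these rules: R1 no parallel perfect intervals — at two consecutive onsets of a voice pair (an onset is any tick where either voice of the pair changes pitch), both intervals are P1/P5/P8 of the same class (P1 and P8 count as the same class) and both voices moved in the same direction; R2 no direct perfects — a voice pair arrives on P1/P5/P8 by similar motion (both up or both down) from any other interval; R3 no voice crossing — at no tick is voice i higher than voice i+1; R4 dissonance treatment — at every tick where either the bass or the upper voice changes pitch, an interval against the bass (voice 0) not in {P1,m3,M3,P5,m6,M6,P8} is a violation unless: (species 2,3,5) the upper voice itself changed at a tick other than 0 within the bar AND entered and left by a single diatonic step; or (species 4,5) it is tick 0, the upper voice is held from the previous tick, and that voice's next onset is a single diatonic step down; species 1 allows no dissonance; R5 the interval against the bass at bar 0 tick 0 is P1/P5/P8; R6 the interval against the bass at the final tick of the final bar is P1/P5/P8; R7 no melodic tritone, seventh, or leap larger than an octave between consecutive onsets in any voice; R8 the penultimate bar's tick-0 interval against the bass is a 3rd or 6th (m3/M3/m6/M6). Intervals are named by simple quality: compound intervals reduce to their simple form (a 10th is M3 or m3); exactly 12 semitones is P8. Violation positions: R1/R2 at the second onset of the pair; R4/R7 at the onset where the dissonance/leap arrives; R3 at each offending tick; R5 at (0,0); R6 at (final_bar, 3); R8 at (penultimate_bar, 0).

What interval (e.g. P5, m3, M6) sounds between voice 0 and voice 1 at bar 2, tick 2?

P5

voice 0=A2 voice 1=E3 -> P5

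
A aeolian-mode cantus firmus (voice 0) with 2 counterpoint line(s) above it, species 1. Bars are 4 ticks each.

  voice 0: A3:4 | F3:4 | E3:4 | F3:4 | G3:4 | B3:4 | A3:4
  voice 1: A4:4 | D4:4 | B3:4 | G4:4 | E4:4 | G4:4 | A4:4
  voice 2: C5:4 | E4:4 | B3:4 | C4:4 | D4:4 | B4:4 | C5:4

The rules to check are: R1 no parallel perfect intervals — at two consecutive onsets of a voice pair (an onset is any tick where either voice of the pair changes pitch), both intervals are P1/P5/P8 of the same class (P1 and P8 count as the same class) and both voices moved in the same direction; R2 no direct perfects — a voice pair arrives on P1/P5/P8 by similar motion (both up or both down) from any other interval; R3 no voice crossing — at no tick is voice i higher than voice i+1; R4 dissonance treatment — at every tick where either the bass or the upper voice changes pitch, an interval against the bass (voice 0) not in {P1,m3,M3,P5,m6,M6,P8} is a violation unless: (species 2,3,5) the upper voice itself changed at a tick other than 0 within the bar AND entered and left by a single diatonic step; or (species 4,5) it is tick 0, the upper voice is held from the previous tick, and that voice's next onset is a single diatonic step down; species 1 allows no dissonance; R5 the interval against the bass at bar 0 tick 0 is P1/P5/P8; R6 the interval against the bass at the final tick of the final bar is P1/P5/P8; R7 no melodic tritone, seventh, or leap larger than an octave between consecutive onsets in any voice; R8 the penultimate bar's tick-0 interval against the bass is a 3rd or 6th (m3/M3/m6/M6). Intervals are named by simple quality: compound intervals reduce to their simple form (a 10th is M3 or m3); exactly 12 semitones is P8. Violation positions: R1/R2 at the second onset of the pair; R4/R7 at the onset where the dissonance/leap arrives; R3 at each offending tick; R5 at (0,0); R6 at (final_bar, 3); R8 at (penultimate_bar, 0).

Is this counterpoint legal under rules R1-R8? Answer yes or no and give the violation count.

bar 0: v0=A3 v1=A4 v2=C5 (m3)
bar 1: v0=F3 v1=D4 v2=E4 (M7)
bar 2: v0=E3 v1=B3 v2=B3 (P5)
bar 3: v0=F3 v1=G4 v2=C4 (P5)
bar 4: v0=G3 v1=E4 v2=D4 (P5)
bar 5: v0=B3 v1=G4 v2=B4 (P8)
bar 6: v0=A3 v1=A4 v2=C5 (m3)
  R5 @ bar0.0: opens on m3
  R4 @ bar1.0: F3/E4 M7 untreated
  R2 @ bar2.0: F3/D4 M6 -> E3/B3 P5 similar
  R2 @ bar2.0: F3/E4 M7 -> E3/B3 P5 similar
  R2 @ bar2.0: D4/E4 M2 -> B3/B3 P1 similar
  R1 @ bar3.0: E3/B3 P5 -> F3/C4 P5 similar
  R2 @ bar3.0: B3/B3 P1 -> G4/C4 P5 similar
  R3 @ bar3.0: G4 above C4
  R4 @ bar3.0: F3/G4 M2 untreated
  R3 @ bar3.1: G4 above C4
  R3 @ bar3.2: G4 above C4
  R3 @ bar3.3: G4 above C4
  R1 @ bar4.0: F3/C4 P5 -> G3/D4 P5 similar
  R3 @ bar4.0: E4 above D4
  R3 @ bar4.1: E4 above D4
  R3 @ bar4.2: E4 above D4
  R3 @ bar4.3: E4 above D4
  R2 @ bar5.0: G3/D4 P5 -> B3/B4 P8 similar
  R8 @ bar5.0: penult P8 not 3rd/6th
  R6 @ bar6.3: closes on m3

No (20 violations)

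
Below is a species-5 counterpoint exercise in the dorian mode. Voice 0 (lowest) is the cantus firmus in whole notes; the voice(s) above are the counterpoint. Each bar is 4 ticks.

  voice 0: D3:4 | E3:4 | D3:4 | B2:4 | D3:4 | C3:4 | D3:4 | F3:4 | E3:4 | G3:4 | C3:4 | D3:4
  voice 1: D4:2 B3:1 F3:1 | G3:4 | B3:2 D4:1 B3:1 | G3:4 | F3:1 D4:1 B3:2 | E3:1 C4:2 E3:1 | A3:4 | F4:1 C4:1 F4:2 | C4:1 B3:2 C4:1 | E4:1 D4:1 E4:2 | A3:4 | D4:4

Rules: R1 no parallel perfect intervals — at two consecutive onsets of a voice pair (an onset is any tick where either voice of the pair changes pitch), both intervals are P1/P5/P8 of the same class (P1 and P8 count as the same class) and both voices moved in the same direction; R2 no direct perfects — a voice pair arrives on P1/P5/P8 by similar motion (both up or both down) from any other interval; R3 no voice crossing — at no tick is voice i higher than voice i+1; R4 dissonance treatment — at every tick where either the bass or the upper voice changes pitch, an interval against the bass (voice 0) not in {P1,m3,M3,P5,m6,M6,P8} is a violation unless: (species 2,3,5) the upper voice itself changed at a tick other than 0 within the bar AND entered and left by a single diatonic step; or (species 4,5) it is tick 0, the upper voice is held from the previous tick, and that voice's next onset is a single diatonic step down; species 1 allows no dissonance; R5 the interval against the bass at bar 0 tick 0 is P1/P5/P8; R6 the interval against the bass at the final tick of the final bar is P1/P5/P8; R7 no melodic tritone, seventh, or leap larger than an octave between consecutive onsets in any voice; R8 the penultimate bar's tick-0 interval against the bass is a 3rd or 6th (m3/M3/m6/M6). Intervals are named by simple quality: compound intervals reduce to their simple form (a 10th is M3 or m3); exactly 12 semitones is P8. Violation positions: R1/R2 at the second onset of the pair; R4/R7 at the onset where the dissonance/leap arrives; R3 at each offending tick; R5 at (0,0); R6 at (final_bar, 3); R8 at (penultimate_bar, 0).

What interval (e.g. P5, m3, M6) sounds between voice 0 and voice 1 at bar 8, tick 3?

voice 0=E3 voice 1=C4 -> m6

m6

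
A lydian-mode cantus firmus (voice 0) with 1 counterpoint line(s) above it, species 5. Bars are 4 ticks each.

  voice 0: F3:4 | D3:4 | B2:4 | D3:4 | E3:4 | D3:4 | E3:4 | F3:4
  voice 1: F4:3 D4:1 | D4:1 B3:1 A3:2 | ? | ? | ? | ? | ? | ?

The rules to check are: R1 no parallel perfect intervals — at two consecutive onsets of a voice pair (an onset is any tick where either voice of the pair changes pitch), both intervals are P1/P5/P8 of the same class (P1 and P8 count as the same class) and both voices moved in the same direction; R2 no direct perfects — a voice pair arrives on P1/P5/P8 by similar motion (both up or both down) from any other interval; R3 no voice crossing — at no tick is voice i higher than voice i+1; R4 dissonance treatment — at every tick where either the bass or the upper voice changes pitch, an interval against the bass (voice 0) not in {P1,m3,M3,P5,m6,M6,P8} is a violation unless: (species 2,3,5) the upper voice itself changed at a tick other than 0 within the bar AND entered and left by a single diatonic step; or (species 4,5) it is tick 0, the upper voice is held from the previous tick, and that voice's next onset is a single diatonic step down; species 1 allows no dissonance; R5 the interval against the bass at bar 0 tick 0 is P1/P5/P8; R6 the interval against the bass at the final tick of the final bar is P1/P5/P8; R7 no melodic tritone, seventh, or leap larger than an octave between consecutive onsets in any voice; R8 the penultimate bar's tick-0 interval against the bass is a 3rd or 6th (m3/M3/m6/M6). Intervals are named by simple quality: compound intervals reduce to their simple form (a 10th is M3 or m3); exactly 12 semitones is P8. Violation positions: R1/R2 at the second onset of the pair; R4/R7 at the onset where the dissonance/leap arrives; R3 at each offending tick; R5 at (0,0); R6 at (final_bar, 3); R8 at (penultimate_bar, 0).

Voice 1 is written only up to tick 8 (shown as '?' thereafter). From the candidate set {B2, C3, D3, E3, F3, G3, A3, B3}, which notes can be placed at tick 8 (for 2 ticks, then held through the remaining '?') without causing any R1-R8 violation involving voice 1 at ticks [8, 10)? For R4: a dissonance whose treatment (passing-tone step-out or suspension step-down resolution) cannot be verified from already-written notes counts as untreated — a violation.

{B3, D3, G3}

B2: violates R2,R7
C3: violates R4
D3: legal
E3: violates R4
F3: violates R4
G3: legal
A3: violates R4
B3: legal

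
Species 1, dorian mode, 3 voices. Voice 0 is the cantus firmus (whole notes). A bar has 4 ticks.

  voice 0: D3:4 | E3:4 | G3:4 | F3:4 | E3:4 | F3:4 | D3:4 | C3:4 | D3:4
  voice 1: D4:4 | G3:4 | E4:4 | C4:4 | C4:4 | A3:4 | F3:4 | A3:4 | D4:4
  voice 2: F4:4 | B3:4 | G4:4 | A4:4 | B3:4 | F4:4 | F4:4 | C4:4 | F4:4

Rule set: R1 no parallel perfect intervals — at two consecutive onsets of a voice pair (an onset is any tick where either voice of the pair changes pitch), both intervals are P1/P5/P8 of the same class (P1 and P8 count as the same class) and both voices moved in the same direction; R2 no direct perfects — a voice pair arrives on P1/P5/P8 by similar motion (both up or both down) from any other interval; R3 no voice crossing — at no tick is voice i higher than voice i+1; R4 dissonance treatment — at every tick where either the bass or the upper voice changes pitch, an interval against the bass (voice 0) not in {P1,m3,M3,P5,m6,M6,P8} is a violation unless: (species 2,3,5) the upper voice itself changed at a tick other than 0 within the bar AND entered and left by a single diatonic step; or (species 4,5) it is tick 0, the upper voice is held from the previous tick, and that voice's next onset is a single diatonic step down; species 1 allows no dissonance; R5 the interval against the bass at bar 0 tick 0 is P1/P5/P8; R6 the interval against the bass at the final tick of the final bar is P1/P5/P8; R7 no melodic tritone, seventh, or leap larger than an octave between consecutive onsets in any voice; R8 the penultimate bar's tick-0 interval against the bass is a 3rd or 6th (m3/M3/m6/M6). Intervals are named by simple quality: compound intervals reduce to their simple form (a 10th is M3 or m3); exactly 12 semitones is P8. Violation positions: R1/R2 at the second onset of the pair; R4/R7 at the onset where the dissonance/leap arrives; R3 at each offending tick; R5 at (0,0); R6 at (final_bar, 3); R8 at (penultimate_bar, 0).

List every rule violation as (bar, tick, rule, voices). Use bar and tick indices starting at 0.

bar 0: v0=D3 v1=D4 v2=F4 downbeat m3
bar 1: v0=E3 v1=G3 v2=B3 downbeat P5
bar 2: v0=G3 v1=E4 v2=G4 downbeat P8
bar 3: v0=F3 v1=C4 v2=A4 downbeat M3
bar 4: v0=E3 v1=C4 v2=B3 downbeat P5
bar 5: v0=F3 v1=A3 v2=F4 downbeat P8
bar 6: v0=D3 v1=F3 v2=F4 downbeat m3
bar 7: v0=C3 v1=A3 v2=C4 downbeat P8
bar 8: v0=D3 v1=D4 v2=F4 downbeat m3
  -> R5 @ bar 0 tick 0 v(0, 2): opens on m3
  -> R7 @ bar 1 tick 0 v(2,): F4->B3 leap 6st
  -> R2 @ bar 2 tick 0 v(0, 2): E3/B3 P5 -> G3/G4 P8 similar
  -> R2 @ bar 3 tick 0 v(0, 1): G3/E4 M6 -> F3/C4 P5 similar
  -> R2 @ bar 4 tick 0 v(0, 2): F3/A4 M3 -> E3/B3 P5 similar
  -> R3 @ bar 4 tick 0 v(1, 2): C4 above B3
  -> R7 @ bar 4 tick 0 v(2,): A4->B3 leap 10st
  -> R3 @ bar 4 tick 1 v(1, 2): C4 above B3
  -> R3 @ bar 4 tick 2 v(1, 2): C4 above B3
  -> R3 @ bar 4 tick 3 v(1, 2): C4 above B3
  -> R2 @ bar 5 tick 0 v(0, 2): E3/B3 P5 -> F3/F4 P8 similar
  -> R7 @ bar 5 tick 0 v(2,): B3->F4 leap 6st
  -> R2 @ bar 7 tick 0 v(0, 2): D3/F4 m3 -> C3/C4 P8 similar
  -> R8 @ bar 7 tick 0 v(0, 2): penult P8 not 3rd/6th
  -> R2 @ bar 8 tick 0 v(0, 1): C3/A3 M6 -> D3/D4 P8 similar
  -> R6 @ bar 8 tick 3 v(0, 2): closes on m3

(0, 0, R5, (0, 2))
(1, 0, R7, (2,))
(2, 0, R2, (0, 2))
(3, 0, R2, (0, 1))
(4, 0, R2, (0, 2))
(4, 0, R3, (1, 2))
(4, 0, R7, (2,))
(4, 1, R3, (1, 2))
(4, 2, R3, (1, 2))
(4, 3, R3, (1, 2))
(5, 0, R2, (0, 2))
(5, 0, R7, (2,))
(7, 0, R2, (0, 2))
(7, 0, R8, (0, 2))
(8, 0, R2, (0, 1))
(8, 3, R6, (0, 2))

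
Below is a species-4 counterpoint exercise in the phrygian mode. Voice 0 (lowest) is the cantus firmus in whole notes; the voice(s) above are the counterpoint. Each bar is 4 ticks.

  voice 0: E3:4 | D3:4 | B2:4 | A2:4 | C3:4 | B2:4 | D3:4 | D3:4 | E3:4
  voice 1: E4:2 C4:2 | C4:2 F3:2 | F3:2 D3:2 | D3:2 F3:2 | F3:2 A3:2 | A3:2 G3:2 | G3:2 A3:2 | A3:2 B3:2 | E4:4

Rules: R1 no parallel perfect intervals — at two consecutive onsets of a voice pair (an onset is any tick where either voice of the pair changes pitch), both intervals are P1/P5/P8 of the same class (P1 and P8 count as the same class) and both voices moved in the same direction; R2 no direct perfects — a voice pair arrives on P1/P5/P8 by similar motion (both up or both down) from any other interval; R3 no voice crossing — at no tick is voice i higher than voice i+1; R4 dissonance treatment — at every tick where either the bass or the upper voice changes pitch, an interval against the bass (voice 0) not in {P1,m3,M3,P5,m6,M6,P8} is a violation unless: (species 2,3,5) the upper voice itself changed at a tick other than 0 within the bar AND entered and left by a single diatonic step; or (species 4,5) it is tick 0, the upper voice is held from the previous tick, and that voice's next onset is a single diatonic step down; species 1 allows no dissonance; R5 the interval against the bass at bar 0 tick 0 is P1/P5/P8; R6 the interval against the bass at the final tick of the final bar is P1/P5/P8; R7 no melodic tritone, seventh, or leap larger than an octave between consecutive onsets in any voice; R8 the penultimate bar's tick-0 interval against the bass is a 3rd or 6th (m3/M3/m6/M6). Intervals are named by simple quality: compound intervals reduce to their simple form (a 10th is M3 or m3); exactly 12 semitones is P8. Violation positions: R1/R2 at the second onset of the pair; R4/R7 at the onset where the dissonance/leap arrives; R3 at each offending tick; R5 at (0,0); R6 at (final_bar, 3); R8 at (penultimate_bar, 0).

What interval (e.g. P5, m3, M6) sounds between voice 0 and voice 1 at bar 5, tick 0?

m7

voice 0=B2 voice 1=A3 -> m7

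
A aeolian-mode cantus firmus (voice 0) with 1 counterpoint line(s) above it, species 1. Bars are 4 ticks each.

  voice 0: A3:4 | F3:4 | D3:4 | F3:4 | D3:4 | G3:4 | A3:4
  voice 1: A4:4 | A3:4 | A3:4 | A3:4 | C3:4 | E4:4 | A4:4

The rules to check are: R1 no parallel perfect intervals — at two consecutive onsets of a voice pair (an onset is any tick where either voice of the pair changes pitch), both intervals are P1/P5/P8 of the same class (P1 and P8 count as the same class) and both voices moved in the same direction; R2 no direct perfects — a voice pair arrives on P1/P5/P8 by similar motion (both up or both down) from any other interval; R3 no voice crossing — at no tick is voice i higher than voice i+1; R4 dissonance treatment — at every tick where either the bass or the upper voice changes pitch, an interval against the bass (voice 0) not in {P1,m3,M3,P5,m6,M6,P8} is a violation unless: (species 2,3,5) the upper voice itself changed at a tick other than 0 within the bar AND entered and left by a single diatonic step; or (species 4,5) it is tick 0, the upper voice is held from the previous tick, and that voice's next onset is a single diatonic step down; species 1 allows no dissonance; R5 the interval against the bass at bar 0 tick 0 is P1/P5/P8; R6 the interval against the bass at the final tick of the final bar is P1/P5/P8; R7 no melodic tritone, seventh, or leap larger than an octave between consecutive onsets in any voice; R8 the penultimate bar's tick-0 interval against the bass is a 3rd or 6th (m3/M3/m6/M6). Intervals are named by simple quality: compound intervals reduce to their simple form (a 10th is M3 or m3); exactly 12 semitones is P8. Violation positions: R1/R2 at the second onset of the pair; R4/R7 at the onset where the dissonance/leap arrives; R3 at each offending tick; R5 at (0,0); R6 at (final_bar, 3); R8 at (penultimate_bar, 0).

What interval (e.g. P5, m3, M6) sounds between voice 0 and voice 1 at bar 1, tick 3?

M3

voice 0=F3 voice 1=A3 -> M3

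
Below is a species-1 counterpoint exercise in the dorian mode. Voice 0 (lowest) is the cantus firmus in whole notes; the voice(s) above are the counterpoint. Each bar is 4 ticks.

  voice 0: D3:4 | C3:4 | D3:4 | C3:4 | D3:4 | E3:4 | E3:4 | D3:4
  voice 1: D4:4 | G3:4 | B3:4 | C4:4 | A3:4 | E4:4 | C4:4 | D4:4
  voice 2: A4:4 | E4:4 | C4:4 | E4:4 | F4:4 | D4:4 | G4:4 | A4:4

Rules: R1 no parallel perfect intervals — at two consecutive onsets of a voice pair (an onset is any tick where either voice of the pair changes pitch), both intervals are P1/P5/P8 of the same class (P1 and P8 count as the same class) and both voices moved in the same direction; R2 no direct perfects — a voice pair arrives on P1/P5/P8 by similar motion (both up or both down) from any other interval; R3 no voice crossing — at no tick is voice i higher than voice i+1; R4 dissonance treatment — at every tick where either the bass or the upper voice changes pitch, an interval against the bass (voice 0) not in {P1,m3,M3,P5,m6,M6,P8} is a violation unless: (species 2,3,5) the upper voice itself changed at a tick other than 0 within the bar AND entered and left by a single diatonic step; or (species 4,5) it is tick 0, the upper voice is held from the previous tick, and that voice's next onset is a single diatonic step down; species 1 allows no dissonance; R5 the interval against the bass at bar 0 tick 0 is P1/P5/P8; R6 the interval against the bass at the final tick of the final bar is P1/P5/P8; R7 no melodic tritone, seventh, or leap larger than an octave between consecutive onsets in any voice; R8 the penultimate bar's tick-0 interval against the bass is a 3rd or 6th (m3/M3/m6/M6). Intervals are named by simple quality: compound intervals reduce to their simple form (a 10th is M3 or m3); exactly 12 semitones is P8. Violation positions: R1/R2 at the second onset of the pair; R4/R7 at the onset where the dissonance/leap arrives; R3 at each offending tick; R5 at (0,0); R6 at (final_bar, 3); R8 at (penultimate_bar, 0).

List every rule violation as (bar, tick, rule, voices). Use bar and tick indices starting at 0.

bar 0: v0=D3 v1=D4 v2=A4 downbeat P5
bar 1: v0=C3 v1=G3 v2=E4 downbeat M3
bar 2: v0=D3 v1=B3 v2=C4 downbeat m7
bar 3: v0=C3 v1=C4 v2=E4 downbeat M3
bar 4: v0=D3 v1=A3 v2=F4 downbeat m3
bar 5: v0=E3 v1=E4 v2=D4 downbeat m7
bar 6: v0=E3 v1=C4 v2=G4 downbeat m3
bar 7: v0=D3 v1=D4 v2=A4 downbeat P5
  -> R2 @ bar 1 tick 0 v(0, 1): D3/D4 P8 -> C3/G3 P5 similar
  -> R4 @ bar 2 tick 0 v(0, 2): D3/C4 m7 untreated
  -> R2 @ bar 5 tick 0 v(0, 1): D3/A3 P5 -> E3/E4 P8 similar
  -> R3 @ bar 5 tick 0 v(1, 2): E4 above D4
  -> R4 @ bar 5 tick 0 v(0, 2): E3/D4 m7 untreated
  -> R3 @ bar 5 tick 1 v(1, 2): E4 above D4
  -> R3 @ bar 5 tick 2 v(1, 2): E4 above D4
  -> R3 @ bar 5 tick 3 v(1, 2): E4 above D4
  -> R1 @ bar 7 tick 0 v(1, 2): C4/G4 P5 -> D4/A4 P5 similar

(1, 0, R2, (0, 1))
(2, 0, R4, (0, 2))
(5, 0, R2, (0, 1))
(5, 0, R3, (1, 2))
(5, 0, R4, (0, 2))
(5, 1, R3, (1, 2))
(5, 2, R3, (1, 2))
(5, 3, R3, (1, 2))
(7, 0, R1, (1, 2))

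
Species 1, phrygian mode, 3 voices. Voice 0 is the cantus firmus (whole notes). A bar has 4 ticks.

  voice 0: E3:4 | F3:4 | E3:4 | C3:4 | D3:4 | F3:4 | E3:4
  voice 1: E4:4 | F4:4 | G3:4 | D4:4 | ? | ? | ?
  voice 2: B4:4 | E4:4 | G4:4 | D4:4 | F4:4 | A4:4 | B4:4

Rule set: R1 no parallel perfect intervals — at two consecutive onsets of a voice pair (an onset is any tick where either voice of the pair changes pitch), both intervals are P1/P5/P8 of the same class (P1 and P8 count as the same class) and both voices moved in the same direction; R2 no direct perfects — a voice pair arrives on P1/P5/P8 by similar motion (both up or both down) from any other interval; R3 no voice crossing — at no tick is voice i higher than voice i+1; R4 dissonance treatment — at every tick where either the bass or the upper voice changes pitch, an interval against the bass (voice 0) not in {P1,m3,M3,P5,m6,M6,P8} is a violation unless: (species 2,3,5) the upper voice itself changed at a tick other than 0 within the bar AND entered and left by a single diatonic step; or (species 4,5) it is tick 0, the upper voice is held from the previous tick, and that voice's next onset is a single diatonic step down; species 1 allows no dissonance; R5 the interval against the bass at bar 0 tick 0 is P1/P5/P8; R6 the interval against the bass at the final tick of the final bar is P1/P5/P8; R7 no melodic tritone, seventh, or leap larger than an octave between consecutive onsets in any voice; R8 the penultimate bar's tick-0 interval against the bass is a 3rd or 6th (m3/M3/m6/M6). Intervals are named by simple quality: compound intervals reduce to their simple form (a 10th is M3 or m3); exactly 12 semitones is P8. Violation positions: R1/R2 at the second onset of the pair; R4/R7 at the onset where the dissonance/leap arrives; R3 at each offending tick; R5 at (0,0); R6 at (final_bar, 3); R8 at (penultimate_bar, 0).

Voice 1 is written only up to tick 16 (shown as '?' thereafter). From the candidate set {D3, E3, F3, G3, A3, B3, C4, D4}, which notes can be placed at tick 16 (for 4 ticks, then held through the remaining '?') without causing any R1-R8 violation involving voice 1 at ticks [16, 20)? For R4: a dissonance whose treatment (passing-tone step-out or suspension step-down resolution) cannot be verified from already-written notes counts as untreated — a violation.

D3: legal
E3: violates R4,R7
F3: legal
G3: violates R4
A3: legal
B3: legal
C4: violates R4
D4: legal

{A3, B3, D3, D4, F3}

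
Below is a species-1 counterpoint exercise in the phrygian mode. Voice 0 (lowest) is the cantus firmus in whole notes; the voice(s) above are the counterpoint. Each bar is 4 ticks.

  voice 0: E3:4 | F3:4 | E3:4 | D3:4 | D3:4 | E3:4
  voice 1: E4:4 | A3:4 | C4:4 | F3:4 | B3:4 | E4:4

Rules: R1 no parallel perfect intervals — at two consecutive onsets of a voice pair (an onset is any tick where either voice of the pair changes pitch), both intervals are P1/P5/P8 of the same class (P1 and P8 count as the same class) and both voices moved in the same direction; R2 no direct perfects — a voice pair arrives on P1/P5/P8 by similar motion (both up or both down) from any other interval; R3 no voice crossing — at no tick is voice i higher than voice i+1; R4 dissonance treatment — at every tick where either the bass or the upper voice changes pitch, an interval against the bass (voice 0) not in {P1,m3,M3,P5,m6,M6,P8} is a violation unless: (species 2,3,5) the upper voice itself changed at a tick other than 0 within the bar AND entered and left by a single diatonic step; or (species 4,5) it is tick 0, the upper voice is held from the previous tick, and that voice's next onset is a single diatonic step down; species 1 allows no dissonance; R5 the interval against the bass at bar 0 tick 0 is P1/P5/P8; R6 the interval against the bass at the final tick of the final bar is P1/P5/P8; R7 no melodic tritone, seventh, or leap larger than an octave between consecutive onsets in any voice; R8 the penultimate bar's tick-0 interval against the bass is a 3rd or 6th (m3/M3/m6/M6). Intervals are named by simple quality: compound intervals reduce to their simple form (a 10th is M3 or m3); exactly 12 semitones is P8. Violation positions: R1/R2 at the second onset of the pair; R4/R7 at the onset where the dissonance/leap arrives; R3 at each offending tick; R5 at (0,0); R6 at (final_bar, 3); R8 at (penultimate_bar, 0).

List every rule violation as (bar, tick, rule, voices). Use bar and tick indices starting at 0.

(4, 0, R7, (1,))
(5, 0, R2, (0, 1))

bar 0: v0=E3 v1=E4 downbeat P8
bar 1: v0=F3 v1=A3 downbeat M3
bar 2: v0=E3 v1=C4 downbeat m6
bar 3: v0=D3 v1=F3 downbeat m3
bar 4: v0=D3 v1=B3 downbeat M6
bar 5: v0=E3 v1=E4 downbeat P8
  -> R7 @ bar 4 tick 0 v(1,): F3->B3 leap 6st
  -> R2 @ bar 5 tick 0 v(0, 1): D3/B3 M6 -> E3/E4 P8 similar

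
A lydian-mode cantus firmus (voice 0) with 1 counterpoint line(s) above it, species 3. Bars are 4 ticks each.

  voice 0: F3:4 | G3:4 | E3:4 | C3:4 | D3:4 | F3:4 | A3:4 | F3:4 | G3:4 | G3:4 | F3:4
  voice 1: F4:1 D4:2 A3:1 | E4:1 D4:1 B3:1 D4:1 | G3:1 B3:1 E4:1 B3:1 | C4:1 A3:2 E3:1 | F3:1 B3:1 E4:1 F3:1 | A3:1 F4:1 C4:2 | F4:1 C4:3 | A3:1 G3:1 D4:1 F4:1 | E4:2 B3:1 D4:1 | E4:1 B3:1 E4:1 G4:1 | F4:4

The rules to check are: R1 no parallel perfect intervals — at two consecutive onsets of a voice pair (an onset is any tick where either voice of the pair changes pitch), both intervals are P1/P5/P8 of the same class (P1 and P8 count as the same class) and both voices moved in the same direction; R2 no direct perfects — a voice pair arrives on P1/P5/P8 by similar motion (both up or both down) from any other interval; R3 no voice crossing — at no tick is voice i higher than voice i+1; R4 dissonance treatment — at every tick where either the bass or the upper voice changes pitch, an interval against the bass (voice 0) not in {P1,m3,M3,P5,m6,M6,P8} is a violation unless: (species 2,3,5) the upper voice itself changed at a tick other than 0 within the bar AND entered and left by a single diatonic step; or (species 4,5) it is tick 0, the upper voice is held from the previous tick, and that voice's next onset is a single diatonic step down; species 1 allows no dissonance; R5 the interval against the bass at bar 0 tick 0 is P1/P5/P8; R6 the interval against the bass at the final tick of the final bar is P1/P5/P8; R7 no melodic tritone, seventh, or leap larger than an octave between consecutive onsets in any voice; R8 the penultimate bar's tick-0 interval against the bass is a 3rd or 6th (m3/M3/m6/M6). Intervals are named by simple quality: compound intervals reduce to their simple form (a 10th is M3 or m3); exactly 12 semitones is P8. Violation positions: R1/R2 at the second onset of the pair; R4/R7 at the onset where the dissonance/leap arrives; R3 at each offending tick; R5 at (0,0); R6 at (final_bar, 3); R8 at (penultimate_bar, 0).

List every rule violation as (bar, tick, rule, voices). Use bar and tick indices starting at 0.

(4, 1, R7, (1,))
(4, 2, R4, (0, 1))
(4, 3, R7, (1,))
(7, 1, R4, (0, 1))
(10, 0, R1, (0, 1))

bar 0: v0=F3 v1=F4 downbeat P8
bar 1: v0=G3 v1=E4 downbeat M6
bar 2: v0=E3 v1=G3 downbeat m3
bar 3: v0=C3 v1=C4 downbeat P8
bar 4: v0=D3 v1=F3 downbeat m3
bar 5: v0=F3 v1=A3 downbeat M3
bar 6: v0=A3 v1=F4 downbeat m6
bar 7: v0=F3 v1=A3 downbeat M3
bar 8: v0=G3 v1=E4 downbeat M6
bar 9: v0=G3 v1=E4 downbeat M6
bar 10: v0=F3 v1=F4 downbeat P8
  -> R7 @ bar 4 tick 1 v(1,): F3->B3 leap 6st
  -> R4 @ bar 4 tick 2 v(0, 1): D3/E4 M2 untreated
  -> R7 @ bar 4 tick 3 v(1,): E4->F3 leap 11st
  -> R4 @ bar 7 tick 1 v(0, 1): F3/G3 M2 untreated
  -> R1 @ bar 10 tick 0 v(0, 1): G3/G4 P8 -> F3/F4 P8 similar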